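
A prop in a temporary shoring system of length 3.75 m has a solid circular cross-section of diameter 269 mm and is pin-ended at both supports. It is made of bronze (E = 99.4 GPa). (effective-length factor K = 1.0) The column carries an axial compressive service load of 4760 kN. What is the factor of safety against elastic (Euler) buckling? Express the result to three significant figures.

I = πd⁴/64 = π×269⁴/64 = 2.570×10^8 mm⁴
I = 2.570×10^8 mm⁴ = 2.570×10^-4 m⁴
Effective length L_e = K·L = 1 × 3.75 = 3.750 m
P_cr = π²EI / L_e² = π² × 99.4×10⁹ × 2.570×10^-4 / 3.750² = 1.793×10^7 N
Factor of safety n = P_cr / P = 17931 / 4760 = 3.77

n ≈ 3.77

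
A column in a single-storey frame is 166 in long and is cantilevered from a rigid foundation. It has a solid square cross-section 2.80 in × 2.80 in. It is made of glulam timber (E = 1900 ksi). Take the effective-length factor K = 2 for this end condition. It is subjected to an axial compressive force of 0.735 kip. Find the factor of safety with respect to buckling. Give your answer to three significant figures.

n ≈ 1.19

I = a⁴/12 = 2.80⁴/12 = 5.122 in⁴
Effective length L_e = K·L = 2 × 166 = 332.0 in
P_cr = π²EI / L_e² = π² × 1900×10³ × 5.122 / 332.0² = 871.4 lb
Factor of safety n = P_cr / P = 0.87142 / 0.735 = 1.19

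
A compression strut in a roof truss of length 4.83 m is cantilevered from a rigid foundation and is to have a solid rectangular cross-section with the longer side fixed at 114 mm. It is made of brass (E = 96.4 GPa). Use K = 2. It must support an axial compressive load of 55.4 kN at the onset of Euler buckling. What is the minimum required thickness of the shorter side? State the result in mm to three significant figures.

L_e = K·L = 2 × 4.83 = 9.660 m
Required I = P_cr·L_e²/(π²E) = 5.540×10^4 × 9.660² / (π² × 9.64×10^10) = 5.434×10^-6 m⁴
I_req = 5.434×10^6 mm⁴
Rectangle, weak axis: I_min = h·b³/12 with h = 114 mm fixed  ⇒  b = (12I/h)^(1/3) = 83.0 mm

b ≈ 83.0 mm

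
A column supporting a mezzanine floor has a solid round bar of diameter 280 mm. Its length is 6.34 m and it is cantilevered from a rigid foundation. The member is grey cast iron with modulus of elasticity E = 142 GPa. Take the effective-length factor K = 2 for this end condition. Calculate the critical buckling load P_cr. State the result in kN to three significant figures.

P_cr ≈ 2630 kN

I = πd⁴/64 = π×280⁴/64 = 3.017×10^8 mm⁴
I = 3.017×10^8 mm⁴ = 3.017×10^-4 m⁴
Effective length L_e = K·L = 2 × 6.34 = 12.68 m
P_cr = π²EI / L_e² = π² × 142×10⁹ × 3.017×10^-4 / 12.68² = 2.630×10^6 N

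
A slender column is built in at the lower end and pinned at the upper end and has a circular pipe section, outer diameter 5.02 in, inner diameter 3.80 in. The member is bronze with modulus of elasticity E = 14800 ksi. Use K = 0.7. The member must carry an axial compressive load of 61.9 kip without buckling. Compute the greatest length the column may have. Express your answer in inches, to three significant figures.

d_o = 5.02 in, d_i = 3.80 in
I = π(d_o⁴ − d_i⁴)/64 = π(5.02⁴ − 3.800⁴)/64 = 20.94 in⁴
At the buckling limit P_cr = P = 6.190×10^4 lb
From P_cr = π²EI/(K·L)²:  L = (1/K)·√(π²EI/P_cr) = (1/0.7)·√(π²×1.48×10^7×20.94/6.190×10^4)
L = 318 in

L_max ≈ 318 in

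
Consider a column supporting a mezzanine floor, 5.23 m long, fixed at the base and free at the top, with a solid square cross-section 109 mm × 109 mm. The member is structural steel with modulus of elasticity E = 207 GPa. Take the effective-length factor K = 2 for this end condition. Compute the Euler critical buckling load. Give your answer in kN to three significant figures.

P_cr ≈ 220 kN

I = a⁴/12 = 109⁴/12 = 1.176×10^7 mm⁴
I = 1.176×10^7 mm⁴ = 1.176×10^-5 m⁴
Effective length L_e = K·L = 2 × 5.23 = 10.46 m
P_cr = π²EI / L_e² = π² × 207×10⁹ × 1.176×10^-5 / 10.46² = 2.197×10^5 N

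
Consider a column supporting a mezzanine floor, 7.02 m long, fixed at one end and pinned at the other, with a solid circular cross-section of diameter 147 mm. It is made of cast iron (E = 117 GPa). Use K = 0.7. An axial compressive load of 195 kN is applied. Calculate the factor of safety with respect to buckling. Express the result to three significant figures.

I = πd⁴/64 = π×147⁴/64 = 2.292×10^7 mm⁴
I = 2.292×10^7 mm⁴ = 2.292×10^-5 m⁴
Effective length L_e = K·L = 0.7 × 7.02 = 4.914 m
P_cr = π²EI / L_e² = π² × 117×10⁹ × 2.292×10^-5 / 4.914² = 1.096×10^6 N
Factor of safety n = P_cr / P = 1096.1 / 195 = 5.62

n ≈ 5.62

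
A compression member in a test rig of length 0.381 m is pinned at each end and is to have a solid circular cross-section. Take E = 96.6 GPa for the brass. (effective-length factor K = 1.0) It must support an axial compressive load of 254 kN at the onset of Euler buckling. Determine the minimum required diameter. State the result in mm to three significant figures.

d ≈ 29.8 mm

L_e = K·L = 1 × 0.381 = 0.3810 m
Required I = P_cr·L_e²/(π²E) = 2.540×10^5 × 0.3810² / (π² × 9.66×10^10) = 3.867×10^-8 m⁴
I_req = 3.867×10^4 mm⁴
Solid circle: I = πd⁴/64  ⇒  d = (64I/π)^(1/4) = (64×3.867×10^4/π)^(1/4) = 29.8 mm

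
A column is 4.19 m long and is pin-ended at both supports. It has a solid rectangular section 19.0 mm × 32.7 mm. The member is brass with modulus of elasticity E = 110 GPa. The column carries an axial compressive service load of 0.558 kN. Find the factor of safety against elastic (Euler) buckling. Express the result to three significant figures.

n ≈ 2.07

Buckling occurs about the weak axis: I_min = h·b³/12 with b = 19.0 mm (the shorter side).
I_min = 32.7×19.0³/12 = 1.869×10^4 mm⁴
I = 1.869×10^4 mm⁴ = 1.869×10^-8 m⁴
Effective length L_e = K·L = 1 × 4.19 = 4.190 m
P_cr = π²EI / L_e² = π² × 110×10⁹ × 1.869×10^-8 / 4.190² = 1.156×10^3 N
Factor of safety n = P_cr / P = 1.1558 / 0.558 = 2.07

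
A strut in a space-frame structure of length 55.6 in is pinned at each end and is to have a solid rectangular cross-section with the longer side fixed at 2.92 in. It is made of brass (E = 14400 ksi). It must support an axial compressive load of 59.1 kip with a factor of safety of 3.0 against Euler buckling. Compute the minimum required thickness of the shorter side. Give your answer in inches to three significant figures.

Required P_cr = n·P = 3.0 × 59.1 = 177.3 kip
L_e = K·L = 1 × 55.6 = 55.60 in
Required I = P_cr·L_e²/(π²E) = 1.773×10^5 × 55.60² / (π² × 1.44×10^7) = 3.857 in⁴
Rectangle, weak axis: I_min = h·b³/12 with h = 2.92 in fixed  ⇒  b = (12I/h)^(1/3) = 2.51 in

b ≈ 2.51 in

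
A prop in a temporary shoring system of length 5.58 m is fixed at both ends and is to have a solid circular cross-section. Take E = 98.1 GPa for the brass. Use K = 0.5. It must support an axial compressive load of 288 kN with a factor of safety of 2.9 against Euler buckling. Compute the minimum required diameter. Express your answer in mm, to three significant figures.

Required P_cr = n·P = 2.9 × 288 = 835.2 kN
L_e = K·L = 0.5 × 5.58 = 2.790 m
Required I = P_cr·L_e²/(π²E) = 8.352×10^5 × 2.790² / (π² × 9.81×10^10) = 6.715×10^-6 m⁴
I_req = 6.715×10^6 mm⁴
Solid circle: I = πd⁴/64  ⇒  d = (64I/π)^(1/4) = (64×6.715×10^6/π)^(1/4) = 108 mm

d ≈ 108 mm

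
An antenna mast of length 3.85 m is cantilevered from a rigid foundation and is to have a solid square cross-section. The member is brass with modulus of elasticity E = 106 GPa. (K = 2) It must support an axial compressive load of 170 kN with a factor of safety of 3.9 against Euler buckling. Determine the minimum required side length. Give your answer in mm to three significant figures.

a ≈ 146 mm

Required P_cr = n·P = 3.9 × 170 = 663.0 kN
L_e = K·L = 2 × 3.85 = 7.700 m
Required I = P_cr·L_e²/(π²E) = 6.630×10^5 × 7.700² / (π² × 1.06×10^11) = 3.757×10^-5 m⁴
I_req = 3.757×10^7 mm⁴
Solid square: I = a⁴/12  ⇒  a = (12I)^(1/4) = (12×3.757×10^7)^(1/4) = 146 mm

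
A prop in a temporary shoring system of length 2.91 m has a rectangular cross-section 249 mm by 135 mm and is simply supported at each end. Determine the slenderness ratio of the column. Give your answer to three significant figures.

λ ≈ 74.7

For a rectangle r_min = b/√12 = 135/√12 = 38.97 mm
L_e = K·L = 1 × 2.91 m = 2.910 m = 2910.0 mm
λ = L_e / r_min = 2910.0 / 38.97 = 74.7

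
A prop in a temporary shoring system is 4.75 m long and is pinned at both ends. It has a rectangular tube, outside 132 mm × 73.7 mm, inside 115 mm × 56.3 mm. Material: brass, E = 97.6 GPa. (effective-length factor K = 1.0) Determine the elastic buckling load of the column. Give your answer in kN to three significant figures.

Weak-axis I_min = (h_o·b_o³ − h_i·b_i³)/12 with b_o = 73.7, b_i = 56.30 mm (shorter outer/inner sides).
I_min = (132×73.7³ − 115.0×56.30³)/12 = 2.693×10^6 mm⁴
I = 2.693×10^6 mm⁴ = 2.693×10^-6 m⁴
Effective length L_e = K·L = 1 × 4.75 = 4.750 m
P_cr = π²EI / L_e² = π² × 97.6×10⁹ × 2.693×10^-6 / 4.750² = 1.150×10^5 N

P_cr ≈ 115 kN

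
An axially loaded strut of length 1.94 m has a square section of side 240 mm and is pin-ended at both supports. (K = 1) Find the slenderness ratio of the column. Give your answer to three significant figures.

λ ≈ 28.0

I = a⁴/12 = 240⁴/12 = 2.765×10^8 mm⁴
A = 5.760×10^4 mm²;  r_min = √(I/A) = √(2.765×10^8/5.760×10^4) = 69.28 mm
L_e = K·L = 1 × 1.94 m = 1.940 m = 1940.0 mm
λ = L_e / r_min = 1940.0 / 69.28 = 28.0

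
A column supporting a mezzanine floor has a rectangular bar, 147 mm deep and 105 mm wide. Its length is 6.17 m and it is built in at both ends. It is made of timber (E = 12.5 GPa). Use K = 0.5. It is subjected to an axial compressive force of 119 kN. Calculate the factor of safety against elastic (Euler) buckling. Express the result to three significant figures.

Buckling occurs about the weak axis: I_min = h·b³/12 with b = 105 mm (the shorter side).
I_min = 147×105³/12 = 1.418×10^7 mm⁴
I = 1.418×10^7 mm⁴ = 1.418×10^-5 m⁴
Effective length L_e = K·L = 0.5 × 6.17 = 3.085 m
P_cr = π²EI / L_e² = π² × 12.5×10⁹ × 1.418×10^-5 / 3.085² = 1.838×10^5 N
Factor of safety n = P_cr / P = 183.82 / 119 = 1.54

n ≈ 1.54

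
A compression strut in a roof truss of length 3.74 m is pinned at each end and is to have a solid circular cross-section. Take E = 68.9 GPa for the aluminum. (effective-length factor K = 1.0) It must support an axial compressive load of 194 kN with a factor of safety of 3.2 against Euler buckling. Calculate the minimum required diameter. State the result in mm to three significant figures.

Required P_cr = n·P = 3.2 × 194 = 620.8 kN
L_e = K·L = 1 × 3.74 = 3.740 m
Required I = P_cr·L_e²/(π²E) = 6.208×10^5 × 3.740² / (π² × 6.89×10^10) = 1.277×10^-5 m⁴
I_req = 1.277×10^7 mm⁴
Solid circle: I = πd⁴/64  ⇒  d = (64I/π)^(1/4) = (64×1.277×10^7/π)^(1/4) = 127 mm

d ≈ 127 mm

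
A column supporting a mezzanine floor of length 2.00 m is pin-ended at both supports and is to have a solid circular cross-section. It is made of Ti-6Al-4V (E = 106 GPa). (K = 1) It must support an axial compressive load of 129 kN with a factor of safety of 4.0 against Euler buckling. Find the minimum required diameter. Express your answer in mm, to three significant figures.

Required P_cr = n·P = 4.0 × 129 = 516.0 kN
L_e = K·L = 1 × 2.00 = 2.000 m
Required I = P_cr·L_e²/(π²E) = 5.160×10^5 × 2.000² / (π² × 1.06×10^11) = 1.973×10^-6 m⁴
I_req = 1.973×10^6 mm⁴
Solid circle: I = πd⁴/64  ⇒  d = (64I/π)^(1/4) = (64×1.973×10^6/π)^(1/4) = 79.6 mm

d ≈ 79.6 mm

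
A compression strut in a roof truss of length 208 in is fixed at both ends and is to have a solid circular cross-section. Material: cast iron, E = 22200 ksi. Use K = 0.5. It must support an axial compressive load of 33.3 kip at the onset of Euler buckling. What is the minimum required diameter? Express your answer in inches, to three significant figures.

d ≈ 2.41 in

L_e = K·L = 0.5 × 208 = 104.0 in
Required I = P_cr·L_e²/(π²E) = 3.330×10^4 × 104.0² / (π² × 2.22×10^7) = 1.644 in⁴
Solid circle: I = πd⁴/64  ⇒  d = (64I/π)^(1/4) = (64×1.644/π)^(1/4) = 2.41 in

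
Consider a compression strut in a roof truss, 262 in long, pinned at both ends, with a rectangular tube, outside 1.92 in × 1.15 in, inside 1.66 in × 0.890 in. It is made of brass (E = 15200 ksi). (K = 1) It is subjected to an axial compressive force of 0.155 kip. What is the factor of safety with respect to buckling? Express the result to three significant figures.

n ≈ 2.06

Weak-axis I_min = (h_o·b_o³ − h_i·b_i³)/12 with b_o = 1.15, b_i = 0.8900 in (shorter outer/inner sides).
I_min = (1.92×1.15³ − 1.660×0.8900³)/12 = 0.1458 in⁴
Effective length L_e = K·L = 1 × 262 = 262.0 in
P_cr = π²EI / L_e² = π² × 15200×10³ × 0.1458 / 262.0² = 318.7 lb
Factor of safety n = P_cr / P = 0.31868 / 0.155 = 2.06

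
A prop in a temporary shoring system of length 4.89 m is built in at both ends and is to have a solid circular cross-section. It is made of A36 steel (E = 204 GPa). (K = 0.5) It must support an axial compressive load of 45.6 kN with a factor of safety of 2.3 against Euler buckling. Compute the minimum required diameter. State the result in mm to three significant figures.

Required P_cr = n·P = 2.3 × 45.6 = 104.9 kN
L_e = K·L = 0.5 × 4.89 = 2.445 m
Required I = P_cr·L_e²/(π²E) = 1.049×10^5 × 2.445² / (π² × 2.04×10^11) = 3.114×10^-7 m⁴
I_req = 3.114×10^5 mm⁴
Solid circle: I = πd⁴/64  ⇒  d = (64I/π)^(1/4) = (64×3.114×10^5/π)^(1/4) = 50.2 mm

d ≈ 50.2 mm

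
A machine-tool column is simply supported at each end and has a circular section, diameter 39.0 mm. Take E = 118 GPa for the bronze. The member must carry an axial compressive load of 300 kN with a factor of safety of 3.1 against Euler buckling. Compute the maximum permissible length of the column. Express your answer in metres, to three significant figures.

L_max ≈ 0.377 m

I = πd⁴/64 = π×39.0⁴/64 = 1.136×10^5 mm⁴
I = 1.136×10^-7 m⁴
Required critical load P_cr = n·P = 3.1 × 300 = 930.0 kN = 9.300×10^5 N
From P_cr = π²EI/(K·L)²:  L = (1/K)·√(π²EI/P_cr) = (1/1)·√(π²×1.18×10^11×1.136×10^-7/9.300×10^5)
L = 0.377 m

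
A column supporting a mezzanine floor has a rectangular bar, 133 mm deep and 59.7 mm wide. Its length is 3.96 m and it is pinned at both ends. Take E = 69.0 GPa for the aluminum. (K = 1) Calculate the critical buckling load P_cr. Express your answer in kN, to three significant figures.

P_cr ≈ 102 kN

Buckling occurs about the weak axis: I_min = h·b³/12 with b = 59.7 mm (the shorter side).
I_min = 133×59.7³/12 = 2.358×10^6 mm⁴
I = 2.358×10^6 mm⁴ = 2.358×10^-6 m⁴
Effective length L_e = K·L = 1 × 3.96 = 3.960 m
P_cr = π²EI / L_e² = π² × 69.0×10⁹ × 2.358×10^-6 / 3.960² = 1.024×10^5 N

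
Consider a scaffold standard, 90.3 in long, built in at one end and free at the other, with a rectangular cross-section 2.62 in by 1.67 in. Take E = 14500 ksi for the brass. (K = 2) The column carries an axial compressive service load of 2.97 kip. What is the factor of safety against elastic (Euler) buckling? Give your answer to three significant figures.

n ≈ 1.50

Buckling occurs about the weak axis: I_min = h·b³/12 with b = 1.67 in (the shorter side).
I_min = 2.62×1.67³/12 = 1.017 in⁴
Effective length L_e = K·L = 2 × 90.3 = 180.6 in
P_cr = π²EI / L_e² = π² × 14500×10³ × 1.017 / 180.6² = 4.462×10^3 lb
Factor of safety n = P_cr / P = 4.4617 / 2.97 = 1.50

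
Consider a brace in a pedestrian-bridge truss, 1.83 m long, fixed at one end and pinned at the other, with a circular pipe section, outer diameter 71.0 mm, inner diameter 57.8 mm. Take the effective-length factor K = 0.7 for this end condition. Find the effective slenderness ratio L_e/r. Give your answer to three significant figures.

λ ≈ 56.0

d_o = 71.0 mm, d_i = 57.8 mm
I = π(d_o⁴ − d_i⁴)/64 = π(71.0⁴ − 57.80⁴)/64 = 6.995×10^5 mm⁴
A = 1.335×10^3 mm²;  r_min = √(I/A) = √(6.995×10^5/1.335×10^3) = 22.89 mm
L_e = K·L = 0.7 × 1.83 m = 1.281 m = 1281.0 mm
λ = L_e / r_min = 1281.0 / 22.89 = 56.0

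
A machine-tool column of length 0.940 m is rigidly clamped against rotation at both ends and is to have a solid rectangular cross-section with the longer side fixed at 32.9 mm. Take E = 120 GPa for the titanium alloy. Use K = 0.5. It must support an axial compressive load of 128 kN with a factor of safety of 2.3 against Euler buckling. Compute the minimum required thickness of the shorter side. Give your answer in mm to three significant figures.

Required P_cr = n·P = 2.3 × 128 = 294.4 kN
L_e = K·L = 0.5 × 0.940 = 0.4700 m
Required I = P_cr·L_e²/(π²E) = 2.944×10^5 × 0.4700² / (π² × 1.20×10^11) = 5.491×10^-8 m⁴
I_req = 5.491×10^4 mm⁴
Rectangle, weak axis: I_min = h·b³/12 with h = 32.9 mm fixed  ⇒  b = (12I/h)^(1/3) = 27.2 mm

b ≈ 27.2 mm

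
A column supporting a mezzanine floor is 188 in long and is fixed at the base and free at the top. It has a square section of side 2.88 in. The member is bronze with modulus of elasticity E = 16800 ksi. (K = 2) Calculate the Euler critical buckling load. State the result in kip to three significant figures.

P_cr ≈ 6.72 kip

I = a⁴/12 = 2.88⁴/12 = 5.733 in⁴
Effective length L_e = K·L = 2 × 188 = 376.0 in
P_cr = π²EI / L_e² = π² × 16800×10³ × 5.733 / 376.0² = 6.724×10^3 lb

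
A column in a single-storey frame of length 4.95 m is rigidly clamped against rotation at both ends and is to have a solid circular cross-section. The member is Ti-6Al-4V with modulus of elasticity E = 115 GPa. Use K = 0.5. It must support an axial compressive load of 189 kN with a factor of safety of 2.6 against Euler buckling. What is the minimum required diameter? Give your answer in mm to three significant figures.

d ≈ 85.7 mm

Required P_cr = n·P = 2.6 × 189 = 491.4 kN
L_e = K·L = 0.5 × 4.95 = 2.475 m
Required I = P_cr·L_e²/(π²E) = 4.914×10^5 × 2.475² / (π² × 1.15×10^11) = 2.652×10^-6 m⁴
I_req = 2.652×10^6 mm⁴
Solid circle: I = πd⁴/64  ⇒  d = (64I/π)^(1/4) = (64×2.652×10^6/π)^(1/4) = 85.7 mm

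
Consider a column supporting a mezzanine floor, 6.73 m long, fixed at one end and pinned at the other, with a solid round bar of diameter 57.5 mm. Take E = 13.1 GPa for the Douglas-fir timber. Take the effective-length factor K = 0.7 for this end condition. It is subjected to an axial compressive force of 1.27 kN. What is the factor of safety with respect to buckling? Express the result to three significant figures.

n ≈ 2.46

I = πd⁴/64 = π×57.5⁴/64 = 5.366×10^5 mm⁴
I = 5.366×10^5 mm⁴ = 5.366×10^-7 m⁴
Effective length L_e = K·L = 0.7 × 6.73 = 4.711 m
P_cr = π²EI / L_e² = π² × 13.1×10⁹ × 5.366×10^-7 / 4.711² = 3.126×10^3 N
Factor of safety n = P_cr / P = 3.1260 / 1.27 = 2.46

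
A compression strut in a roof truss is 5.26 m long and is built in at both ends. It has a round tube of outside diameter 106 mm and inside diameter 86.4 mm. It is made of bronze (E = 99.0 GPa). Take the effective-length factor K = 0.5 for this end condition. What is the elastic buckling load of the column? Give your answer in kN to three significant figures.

d_o = 106 mm, d_i = 86.4 mm
I = π(d_o⁴ − d_i⁴)/64 = π(106⁴ − 86.40⁴)/64 = 3.462×10^6 mm⁴
I = 3.462×10^6 mm⁴ = 3.462×10^-6 m⁴
Effective length L_e = K·L = 0.5 × 5.26 = 2.630 m
P_cr = π²EI / L_e² = π² × 99.0×10⁹ × 3.462×10^-6 / 2.630² = 4.890×10^5 N

P_cr ≈ 489 kN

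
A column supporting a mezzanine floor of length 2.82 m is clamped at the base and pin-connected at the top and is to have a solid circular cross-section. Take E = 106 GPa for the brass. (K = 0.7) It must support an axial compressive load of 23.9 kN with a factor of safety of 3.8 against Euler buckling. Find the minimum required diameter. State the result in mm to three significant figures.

Required P_cr = n·P = 3.8 × 23.9 = 90.82 kN
L_e = K·L = 0.7 × 2.82 = 1.974 m
Required I = P_cr·L_e²/(π²E) = 9.082×10^4 × 1.974² / (π² × 1.06×10^11) = 3.383×10^-7 m⁴
I_req = 3.383×10^5 mm⁴
Solid circle: I = πd⁴/64  ⇒  d = (64I/π)^(1/4) = (64×3.383×10^5/π)^(1/4) = 51.2 mm

d ≈ 51.2 mm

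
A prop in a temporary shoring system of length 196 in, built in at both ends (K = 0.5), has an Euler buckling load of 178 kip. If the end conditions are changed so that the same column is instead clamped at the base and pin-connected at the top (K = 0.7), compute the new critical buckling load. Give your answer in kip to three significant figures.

P_cr ≈ 90.8 kip

P_cr ∝ 1/K², so P_cr,new = P_cr,old × (K_old/K_new)² = 178 × (0.5/0.7)²
= 178 × 0.5102 = 90.8 kip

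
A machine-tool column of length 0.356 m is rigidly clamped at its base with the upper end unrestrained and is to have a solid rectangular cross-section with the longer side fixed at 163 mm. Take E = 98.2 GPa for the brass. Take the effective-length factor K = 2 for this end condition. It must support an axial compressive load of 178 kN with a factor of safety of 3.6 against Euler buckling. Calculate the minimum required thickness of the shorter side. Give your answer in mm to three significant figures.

Required P_cr = n·P = 3.6 × 178 = 640.8 kN
L_e = K·L = 2 × 0.356 = 0.7120 m
Required I = P_cr·L_e²/(π²E) = 6.408×10^5 × 0.7120² / (π² × 9.82×10^10) = 3.352×10^-7 m⁴
I_req = 3.352×10^5 mm⁴
Rectangle, weak axis: I_min = h·b³/12 with h = 163 mm fixed  ⇒  b = (12I/h)^(1/3) = 29.1 mm

b ≈ 29.1 mm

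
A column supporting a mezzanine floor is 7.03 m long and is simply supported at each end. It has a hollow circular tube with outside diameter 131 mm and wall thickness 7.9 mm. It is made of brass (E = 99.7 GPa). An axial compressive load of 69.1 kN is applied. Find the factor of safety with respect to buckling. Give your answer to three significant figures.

n ≈ 1.67

Inner diameter d_i = 131 − 2×7.9 = 115.2 mm
I = π(d_o⁴ − d_i⁴)/64 = π(131⁴ − 115.2⁴)/64 = 5.811×10^6 mm⁴
I = 5.811×10^6 mm⁴ = 5.811×10^-6 m⁴
Effective length L_e = K·L = 1 × 7.03 = 7.030 m
P_cr = π²EI / L_e² = π² × 99.7×10⁹ × 5.811×10^-6 / 7.030² = 1.157×10^5 N
Factor of safety n = P_cr / P = 115.70 / 69.1 = 1.67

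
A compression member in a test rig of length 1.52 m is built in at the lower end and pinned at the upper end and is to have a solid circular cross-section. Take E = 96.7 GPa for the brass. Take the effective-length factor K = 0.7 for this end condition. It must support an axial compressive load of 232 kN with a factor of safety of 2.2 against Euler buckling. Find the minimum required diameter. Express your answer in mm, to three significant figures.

d ≈ 59.3 mm

Required P_cr = n·P = 2.2 × 232 = 510.4 kN
L_e = K·L = 0.7 × 1.52 = 1.064 m
Required I = P_cr·L_e²/(π²E) = 5.104×10^5 × 1.064² / (π² × 9.67×10^10) = 6.054×10^-7 m⁴
I_req = 6.054×10^5 mm⁴
Solid circle: I = πd⁴/64  ⇒  d = (64I/π)^(1/4) = (64×6.054×10^5/π)^(1/4) = 59.3 mm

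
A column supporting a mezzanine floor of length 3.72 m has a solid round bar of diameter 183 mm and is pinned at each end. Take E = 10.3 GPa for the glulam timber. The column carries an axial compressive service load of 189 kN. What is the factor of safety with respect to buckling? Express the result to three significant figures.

I = πd⁴/64 = π×183⁴/64 = 5.505×10^7 mm⁴
I = 5.505×10^7 mm⁴ = 5.505×10^-5 m⁴
Effective length L_e = K·L = 1 × 3.72 = 3.720 m
P_cr = π²EI / L_e² = π² × 10.3×10⁹ × 5.505×10^-5 / 3.720² = 4.044×10^5 N
Factor of safety n = P_cr / P = 404.41 / 189 = 2.14

n ≈ 2.14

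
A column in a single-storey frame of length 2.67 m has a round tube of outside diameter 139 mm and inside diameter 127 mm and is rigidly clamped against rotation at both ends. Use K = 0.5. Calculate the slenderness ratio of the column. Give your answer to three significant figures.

d_o = 139 mm, d_i = 127 mm
I = π(d_o⁴ − d_i⁴)/64 = π(139⁴ − 127.0⁴)/64 = 5.555×10^6 mm⁴
A = 2.507×10^3 mm²;  r_min = √(I/A) = √(5.555×10^6/2.507×10^3) = 47.07 mm
L_e = K·L = 0.5 × 2.67 m = 1.335 m = 1335.0 mm
λ = L_e / r_min = 1335.0 / 47.07 = 28.4

λ ≈ 28.4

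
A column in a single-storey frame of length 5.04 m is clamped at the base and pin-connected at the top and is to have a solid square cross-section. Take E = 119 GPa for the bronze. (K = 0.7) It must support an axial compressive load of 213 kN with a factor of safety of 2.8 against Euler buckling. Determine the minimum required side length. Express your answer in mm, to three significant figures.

Required P_cr = n·P = 2.8 × 213 = 596.4 kN
L_e = K·L = 0.7 × 5.04 = 3.528 m
Required I = P_cr·L_e²/(π²E) = 5.964×10^5 × 3.528² / (π² × 1.19×10^11) = 6.320×10^-6 m⁴
I_req = 6.320×10^6 mm⁴
Solid square: I = a⁴/12  ⇒  a = (12I)^(1/4) = (12×6.320×10^6)^(1/4) = 93.3 mm

a ≈ 93.3 mm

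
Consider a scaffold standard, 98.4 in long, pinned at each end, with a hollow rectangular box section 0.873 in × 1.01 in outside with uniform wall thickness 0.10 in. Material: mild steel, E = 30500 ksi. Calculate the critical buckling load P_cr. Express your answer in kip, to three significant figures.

P_cr ≈ 1.10 kip

Inner dimensions: h_i = 1.01 − 2×0.10 = 0.8100 in, b_i = 0.873 − 2×0.10 = 0.6730 in
Weak-axis I_min = (h_o·b_o³ − h_i·b_i³)/12 with b_o = 0.873, b_i = 0.6730 in (shorter outer/inner sides).
I_min = (1.01×0.873³ − 0.8100×0.6730³)/12 = 3.542×10^-2 in⁴
Effective length L_e = K·L = 1 × 98.4 = 98.40 in
P_cr = π²EI / L_e² = π² × 30500×10³ × 3.542×10^-2 / 98.40² = 1.101×10^3 lb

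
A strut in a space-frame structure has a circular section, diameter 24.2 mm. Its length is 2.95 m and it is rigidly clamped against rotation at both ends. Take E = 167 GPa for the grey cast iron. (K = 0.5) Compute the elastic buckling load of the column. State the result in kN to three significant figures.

I = πd⁴/64 = π×24.2⁴/64 = 1.684×10^4 mm⁴
I = 1.684×10^4 mm⁴ = 1.684×10^-8 m⁴
Effective length L_e = K·L = 0.5 × 2.95 = 1.475 m
P_cr = π²EI / L_e² = π² × 167×10⁹ × 1.684×10^-8 / 1.475² = 1.275×10^4 N

P_cr ≈ 12.8 kN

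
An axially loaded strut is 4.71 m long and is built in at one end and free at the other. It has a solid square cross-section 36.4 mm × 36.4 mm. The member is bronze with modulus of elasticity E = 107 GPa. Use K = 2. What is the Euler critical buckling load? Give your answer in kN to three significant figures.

I = a⁴/12 = 36.4⁴/12 = 1.463×10^5 mm⁴
I = 1.463×10^5 mm⁴ = 1.463×10^-7 m⁴
Effective length L_e = K·L = 2 × 4.71 = 9.420 m
P_cr = π²EI / L_e² = π² × 107×10⁹ × 1.463×10^-7 / 9.420² = 1.741×10^3 N

P_cr ≈ 1.74 kN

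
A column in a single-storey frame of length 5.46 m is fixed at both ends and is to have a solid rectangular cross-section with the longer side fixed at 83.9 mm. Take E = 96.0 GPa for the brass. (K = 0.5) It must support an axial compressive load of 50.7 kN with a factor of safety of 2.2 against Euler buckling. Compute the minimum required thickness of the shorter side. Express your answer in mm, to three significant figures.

b ≈ 50.1 mm

Required P_cr = n·P = 2.2 × 50.7 = 111.5 kN
L_e = K·L = 0.5 × 5.46 = 2.730 m
Required I = P_cr·L_e²/(π²E) = 1.115×10^5 × 2.730² / (π² × 9.60×10^10) = 8.774×10^-7 m⁴
I_req = 8.774×10^5 mm⁴
Rectangle, weak axis: I_min = h·b³/12 with h = 83.9 mm fixed  ⇒  b = (12I/h)^(1/3) = 50.1 mm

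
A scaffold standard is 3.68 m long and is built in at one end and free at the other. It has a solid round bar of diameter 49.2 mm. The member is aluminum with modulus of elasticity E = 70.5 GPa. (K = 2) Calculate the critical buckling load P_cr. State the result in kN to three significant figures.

I = πd⁴/64 = π×49.2⁴/64 = 2.876×10^5 mm⁴
I = 2.876×10^5 mm⁴ = 2.876×10^-7 m⁴
Effective length L_e = K·L = 2 × 3.68 = 7.360 m
P_cr = π²EI / L_e² = π² × 70.5×10⁹ × 2.876×10^-7 / 7.360² = 3.695×10^3 N

P_cr ≈ 3.69 kN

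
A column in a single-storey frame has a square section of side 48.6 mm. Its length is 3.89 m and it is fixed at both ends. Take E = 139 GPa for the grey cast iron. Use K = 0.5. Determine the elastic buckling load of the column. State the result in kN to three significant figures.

I = a⁴/12 = 48.6⁴/12 = 4.649×10^5 mm⁴
I = 4.649×10^5 mm⁴ = 4.649×10^-7 m⁴
Effective length L_e = K·L = 0.5 × 3.89 = 1.945 m
P_cr = π²EI / L_e² = π² × 139×10⁹ × 4.649×10^-7 / 1.945² = 1.686×10^5 N

P_cr ≈ 169 kN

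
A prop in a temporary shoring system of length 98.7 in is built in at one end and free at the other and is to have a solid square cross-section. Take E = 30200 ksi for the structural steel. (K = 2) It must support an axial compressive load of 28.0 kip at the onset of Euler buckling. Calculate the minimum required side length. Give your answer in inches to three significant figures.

a ≈ 2.57 in

L_e = K·L = 2 × 98.7 = 197.4 in
Required I = P_cr·L_e²/(π²E) = 2.800×10^4 × 197.4² / (π² × 3.02×10^7) = 3.661 in⁴
Solid square: I = a⁴/12  ⇒  a = (12I)^(1/4) = (12×3.661)^(1/4) = 2.57 in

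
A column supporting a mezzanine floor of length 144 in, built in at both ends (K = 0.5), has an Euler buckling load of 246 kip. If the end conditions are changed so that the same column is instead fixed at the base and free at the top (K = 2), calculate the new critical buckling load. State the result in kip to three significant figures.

P_cr ≈ 15.4 kip

P_cr ∝ 1/K², so P_cr,new = P_cr,old × (K_old/K_new)² = 246 × (0.5/2)²
= 246 × 0.06250 = 15.4 kip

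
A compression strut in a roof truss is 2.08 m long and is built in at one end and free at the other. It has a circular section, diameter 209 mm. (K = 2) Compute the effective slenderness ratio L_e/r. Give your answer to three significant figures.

For a solid circle r = d/4 = 209/4 = 52.25 mm
L_e = K·L = 2 × 2.08 m = 4.160 m = 4160.0 mm
λ = L_e / r_min = 4160.0 / 52.25 = 79.6

λ ≈ 79.6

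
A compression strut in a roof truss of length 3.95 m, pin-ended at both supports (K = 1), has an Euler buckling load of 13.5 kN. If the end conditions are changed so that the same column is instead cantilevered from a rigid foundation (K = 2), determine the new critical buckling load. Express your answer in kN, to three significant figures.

P_cr ≈ 3.38 kN

P_cr ∝ 1/K², so P_cr,new = P_cr,old × (K_old/K_new)² = 13.5 × (1/2)²
= 13.5 × 0.2500 = 3.38 kN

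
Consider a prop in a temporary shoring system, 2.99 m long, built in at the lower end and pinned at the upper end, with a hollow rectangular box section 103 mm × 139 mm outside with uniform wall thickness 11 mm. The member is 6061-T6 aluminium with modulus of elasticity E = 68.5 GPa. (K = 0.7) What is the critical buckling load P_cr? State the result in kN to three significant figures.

P_cr ≈ 1150 kN

Inner dimensions: h_i = 139 − 2×11 = 117.0 mm, b_i = 103 − 2×11 = 81.00 mm
Weak-axis I_min = (h_o·b_o³ − h_i·b_i³)/12 with b_o = 103, b_i = 81.00 mm (shorter outer/inner sides).
I_min = (139×103³ − 117.0×81.00³)/12 = 7.476×10^6 mm⁴
I = 7.476×10^6 mm⁴ = 7.476×10^-6 m⁴
Effective length L_e = K·L = 0.7 × 2.99 = 2.093 m
P_cr = π²EI / L_e² = π² × 68.5×10⁹ × 7.476×10^-6 / 2.093² = 1.154×10^6 N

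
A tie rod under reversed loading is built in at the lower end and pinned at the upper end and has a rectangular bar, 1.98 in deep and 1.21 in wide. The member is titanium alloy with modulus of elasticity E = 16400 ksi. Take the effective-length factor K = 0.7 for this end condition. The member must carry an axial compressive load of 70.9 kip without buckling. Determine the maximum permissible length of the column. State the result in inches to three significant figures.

L_max ≈ 36.9 in

Buckling occurs about the weak axis: I_min = h·b³/12 with b = 1.21 in (the shorter side).
I_min = 1.98×1.21³/12 = 0.2923 in⁴
At the buckling limit P_cr = P = 7.090×10^4 lb
From P_cr = π²EI/(K·L)²:  L = (1/K)·√(π²EI/P_cr) = (1/0.7)·√(π²×1.64×10^7×0.2923/7.090×10^4)
L = 36.9 in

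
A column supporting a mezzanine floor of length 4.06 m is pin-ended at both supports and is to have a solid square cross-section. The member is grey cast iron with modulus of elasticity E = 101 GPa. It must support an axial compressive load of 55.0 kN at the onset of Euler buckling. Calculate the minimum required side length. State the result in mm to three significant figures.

a ≈ 57.5 mm

L_e = K·L = 1 × 4.06 = 4.060 m
Required I = P_cr·L_e²/(π²E) = 5.500×10^4 × 4.060² / (π² × 1.01×10^11) = 9.095×10^-7 m⁴
I_req = 9.095×10^5 mm⁴
Solid square: I = a⁴/12  ⇒  a = (12I)^(1/4) = (12×9.095×10^5)^(1/4) = 57.5 mm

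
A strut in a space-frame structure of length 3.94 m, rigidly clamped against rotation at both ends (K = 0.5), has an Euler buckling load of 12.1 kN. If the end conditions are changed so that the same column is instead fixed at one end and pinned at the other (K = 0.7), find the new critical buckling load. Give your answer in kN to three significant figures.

P_cr ≈ 6.17 kN

P_cr ∝ 1/K², so P_cr,new = P_cr,old × (K_old/K_new)² = 12.1 × (0.5/0.7)²
= 12.1 × 0.5102 = 6.17 kN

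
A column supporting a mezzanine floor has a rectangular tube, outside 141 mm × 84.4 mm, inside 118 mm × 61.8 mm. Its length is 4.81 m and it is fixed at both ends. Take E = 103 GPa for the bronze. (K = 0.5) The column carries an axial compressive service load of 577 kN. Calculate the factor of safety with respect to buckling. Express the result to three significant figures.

Weak-axis I_min = (h_o·b_o³ − h_i·b_i³)/12 with b_o = 84.4, b_i = 61.80 mm (shorter outer/inner sides).
I_min = (141×84.4³ − 118.0×61.80³)/12 = 4.743×10^6 mm⁴
I = 4.743×10^6 mm⁴ = 4.743×10^-6 m⁴
Effective length L_e = K·L = 0.5 × 4.81 = 2.405 m
P_cr = π²EI / L_e² = π² × 103×10⁹ × 4.743×10^-6 / 2.405² = 8.337×10^5 N
Factor of safety n = P_cr / P = 833.65 / 577 = 1.44

n ≈ 1.44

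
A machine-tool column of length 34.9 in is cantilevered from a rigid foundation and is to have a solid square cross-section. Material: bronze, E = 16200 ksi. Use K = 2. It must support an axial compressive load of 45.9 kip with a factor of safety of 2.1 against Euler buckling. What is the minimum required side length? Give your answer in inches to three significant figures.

Required P_cr = n·P = 2.1 × 45.9 = 96.39 kip
L_e = K·L = 2 × 34.9 = 69.80 in
Required I = P_cr·L_e²/(π²E) = 9.639×10^4 × 69.80² / (π² × 1.62×10^7) = 2.937 in⁴
Solid square: I = a⁴/12  ⇒  a = (12I)^(1/4) = (12×2.937)^(1/4) = 2.44 in

a ≈ 2.44 in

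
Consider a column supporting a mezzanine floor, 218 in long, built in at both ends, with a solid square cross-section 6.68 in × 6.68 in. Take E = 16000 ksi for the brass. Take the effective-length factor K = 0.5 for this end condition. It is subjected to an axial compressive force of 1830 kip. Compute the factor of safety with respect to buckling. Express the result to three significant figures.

n ≈ 1.21

I = a⁴/12 = 6.68⁴/12 = 165.9 in⁴
Effective length L_e = K·L = 0.5 × 218 = 109.0 in
P_cr = π²EI / L_e² = π² × 16000×10³ × 165.9 / 109.0² = 2.205×10^6 lb
Factor of safety n = P_cr / P = 2205.4 / 1830 = 1.21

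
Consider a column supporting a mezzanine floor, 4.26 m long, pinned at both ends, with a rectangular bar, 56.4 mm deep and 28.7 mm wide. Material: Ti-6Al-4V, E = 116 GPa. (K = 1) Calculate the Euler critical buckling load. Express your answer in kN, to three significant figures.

P_cr ≈ 7.01 kN

Buckling occurs about the weak axis: I_min = h·b³/12 with b = 28.7 mm (the shorter side).
I_min = 56.4×28.7³/12 = 1.111×10^5 mm⁴
I = 1.111×10^5 mm⁴ = 1.111×10^-7 m⁴
Effective length L_e = K·L = 1 × 4.26 = 4.260 m
P_cr = π²EI / L_e² = π² × 116×10⁹ × 1.111×10^-7 / 4.260² = 7.009×10^3 N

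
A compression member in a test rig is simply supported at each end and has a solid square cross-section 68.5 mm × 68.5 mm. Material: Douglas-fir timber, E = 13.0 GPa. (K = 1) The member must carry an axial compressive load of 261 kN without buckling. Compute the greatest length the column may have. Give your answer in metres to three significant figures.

I = a⁴/12 = 68.5⁴/12 = 1.835×10^6 mm⁴
I = 1.835×10^-6 m⁴
At the buckling limit P_cr = P = 2.610×10^5 N
From P_cr = π²EI/(K·L)²:  L = (1/K)·√(π²EI/P_cr) = (1/1)·√(π²×1.30×10^10×1.835×10^-6/2.610×10^5)
L = 0.950 m

L_max ≈ 0.950 m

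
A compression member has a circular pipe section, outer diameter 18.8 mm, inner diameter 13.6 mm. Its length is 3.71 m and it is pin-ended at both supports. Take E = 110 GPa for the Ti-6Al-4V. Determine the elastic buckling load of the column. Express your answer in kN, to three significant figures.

P_cr ≈ 0.351 kN

d_o = 18.8 mm, d_i = 13.6 mm
I = π(d_o⁴ − d_i⁴)/64 = π(18.8⁴ − 13.60⁴)/64 = 4.453×10^3 mm⁴
I = 4.453×10^3 mm⁴ = 4.453×10^-9 m⁴
Effective length L_e = K·L = 1 × 3.71 = 3.710 m
P_cr = π²EI / L_e² = π² × 110×10⁹ × 4.453×10^-9 / 3.710² = 351.2 N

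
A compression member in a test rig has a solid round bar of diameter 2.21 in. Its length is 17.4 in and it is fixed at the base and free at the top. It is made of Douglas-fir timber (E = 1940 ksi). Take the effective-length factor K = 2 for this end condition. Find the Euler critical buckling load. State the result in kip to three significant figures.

I = πd⁴/64 = π×2.21⁴/64 = 1.171 in⁴
Effective length L_e = K·L = 2 × 17.4 = 34.80 in
P_cr = π²EI / L_e² = π² × 1940×10³ × 1.171 / 34.80² = 1.851×10^4 lb

P_cr ≈ 18.5 kip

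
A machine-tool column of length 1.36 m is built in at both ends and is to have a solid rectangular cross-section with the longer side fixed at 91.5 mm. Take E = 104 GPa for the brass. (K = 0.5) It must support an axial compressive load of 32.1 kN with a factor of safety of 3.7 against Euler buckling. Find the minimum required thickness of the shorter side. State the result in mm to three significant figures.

Required P_cr = n·P = 3.7 × 32.1 = 118.8 kN
L_e = K·L = 0.5 × 1.36 = 0.6800 m
Required I = P_cr·L_e²/(π²E) = 1.188×10^5 × 0.6800² / (π² × 1.04×10^11) = 5.350×10^-8 m⁴
I_req = 5.350×10^4 mm⁴
Rectangle, weak axis: I_min = h·b³/12 with h = 91.5 mm fixed  ⇒  b = (12I/h)^(1/3) = 19.1 mm

b ≈ 19.1 mm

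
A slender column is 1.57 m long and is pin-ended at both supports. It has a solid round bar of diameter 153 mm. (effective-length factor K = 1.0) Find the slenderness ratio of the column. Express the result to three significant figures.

λ ≈ 41.0

For a solid circle r = d/4 = 153/4 = 38.25 mm
L_e = K·L = 1 × 1.57 m = 1.570 m = 1570.0 mm
λ = L_e / r_min = 1570.0 / 38.25 = 41.0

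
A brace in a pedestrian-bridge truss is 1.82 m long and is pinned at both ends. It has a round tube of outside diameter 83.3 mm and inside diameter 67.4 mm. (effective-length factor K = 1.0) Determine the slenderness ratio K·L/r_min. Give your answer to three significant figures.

λ ≈ 67.9

d_o = 83.3 mm, d_i = 67.4 mm
I = π(d_o⁴ − d_i⁴)/64 = π(83.3⁴ − 67.40⁴)/64 = 1.350×10^6 mm⁴
A = 1.882×10^3 mm²;  r_min = √(I/A) = √(1.350×10^6/1.882×10^3) = 26.79 mm
L_e = K·L = 1 × 1.82 m = 1.820 m = 1820.0 mm
λ = L_e / r_min = 1820.0 / 26.79 = 67.9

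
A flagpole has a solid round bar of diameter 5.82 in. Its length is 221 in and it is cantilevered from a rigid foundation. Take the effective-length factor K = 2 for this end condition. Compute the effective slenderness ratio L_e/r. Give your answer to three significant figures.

For a solid circle r = d/4 = 5.82/4 = 1.455 in
L_e = K·L = 2 × 221 = 442.0 in
λ = L_e / r_min = 442.00 / 1.455 = 304

λ ≈ 304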